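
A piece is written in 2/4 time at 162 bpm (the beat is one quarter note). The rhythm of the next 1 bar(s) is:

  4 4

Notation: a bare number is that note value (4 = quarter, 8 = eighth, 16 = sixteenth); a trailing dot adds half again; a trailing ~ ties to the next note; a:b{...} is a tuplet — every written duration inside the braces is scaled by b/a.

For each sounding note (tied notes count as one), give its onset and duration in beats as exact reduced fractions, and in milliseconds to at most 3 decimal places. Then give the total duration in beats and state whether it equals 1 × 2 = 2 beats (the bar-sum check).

1) 0.0ms=0b +370.37ms=1b
2) 370.37ms=1b +370.37ms=1b
Σ=2b of 2 (162bpm 2/4) — PASS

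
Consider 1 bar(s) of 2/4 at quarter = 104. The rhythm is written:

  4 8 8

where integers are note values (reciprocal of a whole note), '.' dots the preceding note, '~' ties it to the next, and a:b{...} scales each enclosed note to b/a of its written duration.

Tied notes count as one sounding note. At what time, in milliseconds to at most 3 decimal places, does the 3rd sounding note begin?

note 3 onset = 3/2b = 865.385ms

1. 0.0ms @ 0 + 576.923ms (1)
2. 576.923ms @ 1 + 288.462ms (1/2)
3. 865.385ms @ 3/2 + 288.462ms (1/2)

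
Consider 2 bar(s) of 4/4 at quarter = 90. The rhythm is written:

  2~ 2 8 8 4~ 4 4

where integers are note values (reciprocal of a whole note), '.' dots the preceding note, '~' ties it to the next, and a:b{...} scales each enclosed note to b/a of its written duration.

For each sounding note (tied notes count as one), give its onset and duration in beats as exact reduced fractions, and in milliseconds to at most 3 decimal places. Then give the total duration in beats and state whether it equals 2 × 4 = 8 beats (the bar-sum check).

1) 0.0ms=0b +2666.667ms=4b
2) 2666.667ms=4b +333.333ms=1/2b
3) 3000.0ms=9/2b +333.333ms=1/2b
4) 3333.333ms=5b +1333.333ms=2b
5) 4666.667ms=7b +666.667ms=1b
Σ=8b of 8 (90bpm 4/4) — PASS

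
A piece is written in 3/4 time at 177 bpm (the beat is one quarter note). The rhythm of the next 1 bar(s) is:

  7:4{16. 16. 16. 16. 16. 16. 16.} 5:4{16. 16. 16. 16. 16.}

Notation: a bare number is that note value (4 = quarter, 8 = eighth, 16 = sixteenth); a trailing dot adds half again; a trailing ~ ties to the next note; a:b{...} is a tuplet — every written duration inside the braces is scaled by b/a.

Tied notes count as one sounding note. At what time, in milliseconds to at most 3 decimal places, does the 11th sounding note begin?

1. 0.0ms @ 0 + 72.639ms (3/14)
2. 72.639ms @ 3/14 + 72.639ms (3/14)
3. 145.278ms @ 3/7 + 72.639ms (3/14)
4. 217.918ms @ 9/14 + 72.639ms (3/14)
5. 290.557ms @ 6/7 + 72.639ms (3/14)
6. 363.196ms @ 15/14 + 72.639ms (3/14)
7. 435.835ms @ 9/7 + 72.639ms (3/14)
8. 508.475ms @ 3/2 + 101.695ms (3/10)
9. 610.169ms @ 9/5 + 101.695ms (3/10)
10. 711.864ms @ 21/10 + 101.695ms (3/10)
11. 813.559ms @ 12/5 + 101.695ms (3/10)
12. 915.254ms @ 27/10 + 101.695ms (3/10)

note 11 onset = 12/5b = 813.559ms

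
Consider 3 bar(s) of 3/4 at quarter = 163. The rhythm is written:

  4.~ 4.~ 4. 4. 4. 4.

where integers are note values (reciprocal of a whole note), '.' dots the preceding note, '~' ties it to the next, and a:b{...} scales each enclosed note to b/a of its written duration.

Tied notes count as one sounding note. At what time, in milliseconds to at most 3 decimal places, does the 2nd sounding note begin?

note 2 onset = 9/2b = 1656.442ms

1. 0.0ms @ 0 + 1656.442ms (9/2)
2. 1656.442ms @ 9/2 + 552.147ms (3/2)
3. 2208.589ms @ 6 + 552.147ms (3/2)
4. 2760.736ms @ 15/2 + 552.147ms (3/2)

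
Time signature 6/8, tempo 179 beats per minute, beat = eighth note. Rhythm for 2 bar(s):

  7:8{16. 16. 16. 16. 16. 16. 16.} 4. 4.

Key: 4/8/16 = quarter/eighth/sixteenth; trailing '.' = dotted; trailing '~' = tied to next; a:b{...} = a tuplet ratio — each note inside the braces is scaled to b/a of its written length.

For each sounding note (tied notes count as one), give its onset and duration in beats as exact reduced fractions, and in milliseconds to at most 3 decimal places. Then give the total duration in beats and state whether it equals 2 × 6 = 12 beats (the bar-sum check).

1) 0.0ms=0b +287.31ms=6/7b
2) 287.31ms=6/7b +287.31ms=6/7b
3) 574.621ms=12/7b +287.31ms=6/7b
4) 861.931ms=18/7b +287.31ms=6/7b
5) 1149.242ms=24/7b +287.31ms=6/7b
6) 1436.552ms=30/7b +287.31ms=6/7b
7) 1723.863ms=36/7b +287.31ms=6/7b
8) 2011.173ms=6b +1005.587ms=3b
9) 3016.76ms=9b +1005.587ms=3b
Σ=12b of 12 (179bpm 6/8) — PASS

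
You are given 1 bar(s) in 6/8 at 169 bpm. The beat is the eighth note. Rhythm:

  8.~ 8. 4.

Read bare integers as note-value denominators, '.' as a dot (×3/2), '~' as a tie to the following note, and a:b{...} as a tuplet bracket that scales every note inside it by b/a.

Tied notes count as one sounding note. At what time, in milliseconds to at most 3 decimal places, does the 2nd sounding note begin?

note 2 onset = 3b = 1065.089ms

1. 0.0ms @ 0 + 1065.089ms (3)
2. 1065.089ms @ 3 + 1065.089ms (3)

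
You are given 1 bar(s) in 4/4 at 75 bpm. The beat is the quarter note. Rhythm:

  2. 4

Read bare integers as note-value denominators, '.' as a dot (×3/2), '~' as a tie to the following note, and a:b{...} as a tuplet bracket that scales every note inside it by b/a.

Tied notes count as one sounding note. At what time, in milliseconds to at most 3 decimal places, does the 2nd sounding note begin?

note 2 onset = 3b = 2400.0ms

1. 0.0ms @ 0 + 2400.0ms (3)
2. 2400.0ms @ 3 + 800.0ms (1)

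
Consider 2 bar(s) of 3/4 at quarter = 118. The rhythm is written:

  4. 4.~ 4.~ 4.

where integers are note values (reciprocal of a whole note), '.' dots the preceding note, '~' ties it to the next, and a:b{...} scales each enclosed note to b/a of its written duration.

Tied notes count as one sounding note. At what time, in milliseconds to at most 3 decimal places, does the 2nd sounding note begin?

note 2 onset = 3/2b = 762.712ms

1. 0.0ms @ 0 + 762.712ms (3/2)
2. 762.712ms @ 3/2 + 2288.136ms (9/2)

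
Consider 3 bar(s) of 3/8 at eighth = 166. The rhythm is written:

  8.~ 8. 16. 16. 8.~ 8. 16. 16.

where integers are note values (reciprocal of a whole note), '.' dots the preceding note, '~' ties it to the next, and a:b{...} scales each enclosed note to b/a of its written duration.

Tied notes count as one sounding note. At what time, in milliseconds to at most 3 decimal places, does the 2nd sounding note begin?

1. 0.0ms @ 0 + 1084.337ms (3)
2. 1084.337ms @ 3 + 271.084ms (3/4)
3. 1355.422ms @ 15/4 + 271.084ms (3/4)
4. 1626.506ms @ 9/2 + 1084.337ms (3)
5. 2710.843ms @ 15/2 + 271.084ms (3/4)
6. 2981.928ms @ 33/4 + 271.084ms (3/4)

note 2 onset = 3b = 1084.337ms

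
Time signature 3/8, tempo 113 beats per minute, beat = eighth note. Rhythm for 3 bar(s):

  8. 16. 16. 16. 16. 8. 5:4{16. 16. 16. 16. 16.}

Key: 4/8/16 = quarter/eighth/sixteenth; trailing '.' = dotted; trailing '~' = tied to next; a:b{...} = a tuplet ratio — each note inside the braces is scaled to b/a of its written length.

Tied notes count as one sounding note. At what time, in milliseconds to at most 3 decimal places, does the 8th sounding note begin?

1. 0.0ms @ 0 + 796.46ms (3/2)
2. 796.46ms @ 3/2 + 398.23ms (3/4)
3. 1194.69ms @ 9/4 + 398.23ms (3/4)
4. 1592.92ms @ 3 + 398.23ms (3/4)
5. 1991.15ms @ 15/4 + 398.23ms (3/4)
6. 2389.381ms @ 9/2 + 796.46ms (3/2)
7. 3185.841ms @ 6 + 318.584ms (3/5)
8. 3504.425ms @ 33/5 + 318.584ms (3/5)
9. 3823.009ms @ 36/5 + 318.584ms (3/5)
10. 4141.593ms @ 39/5 + 318.584ms (3/5)
11. 4460.177ms @ 42/5 + 318.584ms (3/5)

note 8 onset = 33/5b = 3504.425ms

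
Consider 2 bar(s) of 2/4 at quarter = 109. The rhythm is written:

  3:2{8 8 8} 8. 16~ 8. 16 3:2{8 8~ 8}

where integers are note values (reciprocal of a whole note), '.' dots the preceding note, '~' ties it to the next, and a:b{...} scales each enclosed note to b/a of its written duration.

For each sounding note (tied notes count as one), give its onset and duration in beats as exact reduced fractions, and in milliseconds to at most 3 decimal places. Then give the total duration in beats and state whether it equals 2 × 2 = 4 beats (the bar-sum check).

1) 0.0ms=0b +183.486ms=1/3b
2) 183.486ms=1/3b +183.486ms=1/3b
3) 366.972ms=2/3b +183.486ms=1/3b
4) 550.459ms=1b +412.844ms=3/4b
5) 963.303ms=7/4b +550.459ms=1b
6) 1513.761ms=11/4b +137.615ms=1/4b
7) 1651.376ms=3b +183.486ms=1/3b
8) 1834.862ms=10/3b +366.972ms=2/3b
Σ=4b of 4 (109bpm 2/4) — PASS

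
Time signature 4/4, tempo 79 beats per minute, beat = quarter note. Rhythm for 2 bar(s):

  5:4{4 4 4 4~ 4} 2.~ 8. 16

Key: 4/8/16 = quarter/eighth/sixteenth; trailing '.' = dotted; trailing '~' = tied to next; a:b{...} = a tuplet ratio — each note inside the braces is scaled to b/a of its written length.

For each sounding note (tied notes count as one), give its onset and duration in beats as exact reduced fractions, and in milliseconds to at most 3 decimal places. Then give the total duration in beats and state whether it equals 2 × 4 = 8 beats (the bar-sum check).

1) 0.0ms=0b +607.595ms=4/5b
2) 607.595ms=4/5b +607.595ms=4/5b
3) 1215.19ms=8/5b +607.595ms=4/5b
4) 1822.785ms=12/5b +1215.19ms=8/5b
5) 3037.975ms=4b +2848.101ms=15/4b
6) 5886.076ms=31/4b +189.873ms=1/4b
Σ=8b of 8 (79bpm 4/4) — PASS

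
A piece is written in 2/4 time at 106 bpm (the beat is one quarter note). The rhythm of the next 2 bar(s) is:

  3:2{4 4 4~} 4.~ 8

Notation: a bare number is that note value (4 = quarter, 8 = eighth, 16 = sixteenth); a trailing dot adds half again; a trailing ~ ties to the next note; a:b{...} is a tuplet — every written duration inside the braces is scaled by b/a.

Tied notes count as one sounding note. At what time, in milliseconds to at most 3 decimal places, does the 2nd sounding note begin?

1. 0.0ms @ 0 + 377.358ms (2/3)
2. 377.358ms @ 2/3 + 377.358ms (2/3)
3. 754.717ms @ 4/3 + 1509.434ms (8/3)

note 2 onset = 2/3b = 377.358ms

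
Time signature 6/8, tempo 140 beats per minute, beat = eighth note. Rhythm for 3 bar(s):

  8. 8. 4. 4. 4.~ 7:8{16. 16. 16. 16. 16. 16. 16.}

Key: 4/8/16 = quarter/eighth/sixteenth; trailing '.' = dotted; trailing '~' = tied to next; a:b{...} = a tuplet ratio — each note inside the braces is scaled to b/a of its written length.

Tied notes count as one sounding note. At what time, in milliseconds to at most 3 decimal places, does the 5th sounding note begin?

1. 0.0ms @ 0 + 642.857ms (3/2)
2. 642.857ms @ 3/2 + 642.857ms (3/2)
3. 1285.714ms @ 3 + 1285.714ms (3)
4. 2571.429ms @ 6 + 1285.714ms (3)
5. 3857.143ms @ 9 + 1653.061ms (27/7)
6. 5510.204ms @ 90/7 + 367.347ms (6/7)
7. 5877.551ms @ 96/7 + 367.347ms (6/7)
8. 6244.898ms @ 102/7 + 367.347ms (6/7)
9. 6612.245ms @ 108/7 + 367.347ms (6/7)
10. 6979.592ms @ 114/7 + 367.347ms (6/7)
11. 7346.939ms @ 120/7 + 367.347ms (6/7)

note 5 onset = 9b = 3857.143ms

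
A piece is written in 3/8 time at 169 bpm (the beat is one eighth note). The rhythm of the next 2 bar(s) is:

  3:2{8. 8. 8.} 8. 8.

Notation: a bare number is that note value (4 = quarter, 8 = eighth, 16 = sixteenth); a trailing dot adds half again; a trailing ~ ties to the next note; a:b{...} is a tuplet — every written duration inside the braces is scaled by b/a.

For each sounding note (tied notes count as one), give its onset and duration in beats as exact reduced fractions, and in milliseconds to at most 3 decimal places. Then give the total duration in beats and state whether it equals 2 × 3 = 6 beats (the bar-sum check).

1) 0.0ms=0b +355.03ms=1b
2) 355.03ms=1b +355.03ms=1b
3) 710.059ms=2b +355.03ms=1b
4) 1065.089ms=3b +532.544ms=3/2b
5) 1597.633ms=9/2b +532.544ms=3/2b
Σ=6b of 6 (169bpm 3/8) — PASS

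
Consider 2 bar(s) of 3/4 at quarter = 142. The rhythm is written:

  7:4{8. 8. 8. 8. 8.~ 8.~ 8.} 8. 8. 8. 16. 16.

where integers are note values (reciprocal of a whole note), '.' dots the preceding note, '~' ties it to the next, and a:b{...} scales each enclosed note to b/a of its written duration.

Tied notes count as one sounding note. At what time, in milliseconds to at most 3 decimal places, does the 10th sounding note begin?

1. 0.0ms @ 0 + 181.087ms (3/7)
2. 181.087ms @ 3/7 + 181.087ms (3/7)
3. 362.173ms @ 6/7 + 181.087ms (3/7)
4. 543.26ms @ 9/7 + 181.087ms (3/7)
5. 724.346ms @ 12/7 + 543.26ms (9/7)
6. 1267.606ms @ 3 + 316.901ms (3/4)
7. 1584.507ms @ 15/4 + 316.901ms (3/4)
8. 1901.408ms @ 9/2 + 316.901ms (3/4)
9. 2218.31ms @ 21/4 + 158.451ms (3/8)
10. 2376.761ms @ 45/8 + 158.451ms (3/8)

note 10 onset = 45/8b = 2376.761ms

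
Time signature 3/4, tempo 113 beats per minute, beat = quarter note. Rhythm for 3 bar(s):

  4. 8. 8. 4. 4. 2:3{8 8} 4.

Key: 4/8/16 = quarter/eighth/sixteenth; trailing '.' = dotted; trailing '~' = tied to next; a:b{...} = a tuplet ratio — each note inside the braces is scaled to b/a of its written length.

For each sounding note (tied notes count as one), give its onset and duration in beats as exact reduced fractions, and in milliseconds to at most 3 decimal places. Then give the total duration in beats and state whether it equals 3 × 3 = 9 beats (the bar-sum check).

1) 0.0ms=0b +796.46ms=3/2b
2) 796.46ms=3/2b +398.23ms=3/4b
3) 1194.69ms=9/4b +398.23ms=3/4b
4) 1592.92ms=3b +796.46ms=3/2b
5) 2389.381ms=9/2b +796.46ms=3/2b
6) 3185.841ms=6b +398.23ms=3/4b
7) 3584.071ms=27/4b +398.23ms=3/4b
8) 3982.301ms=15/2b +796.46ms=3/2b
Σ=9b of 9 (113bpm 3/4) — PASS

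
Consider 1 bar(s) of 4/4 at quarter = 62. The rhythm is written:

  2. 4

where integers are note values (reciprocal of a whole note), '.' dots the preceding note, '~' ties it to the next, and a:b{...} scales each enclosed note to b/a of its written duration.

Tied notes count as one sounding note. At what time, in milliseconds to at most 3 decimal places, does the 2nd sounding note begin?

note 2 onset = 3b = 2903.226ms

1. 0.0ms @ 0 + 2903.226ms (3)
2. 2903.226ms @ 3 + 967.742ms (1)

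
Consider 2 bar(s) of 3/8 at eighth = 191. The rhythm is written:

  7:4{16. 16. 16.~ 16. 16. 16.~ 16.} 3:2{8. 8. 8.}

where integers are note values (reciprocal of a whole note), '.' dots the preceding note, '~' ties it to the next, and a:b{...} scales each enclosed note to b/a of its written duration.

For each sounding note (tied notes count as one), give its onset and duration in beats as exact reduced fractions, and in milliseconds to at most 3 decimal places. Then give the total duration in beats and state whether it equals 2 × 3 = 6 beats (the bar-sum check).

1) 0.0ms=0b +134.63ms=3/7b
2) 134.63ms=3/7b +134.63ms=3/7b
3) 269.26ms=6/7b +269.26ms=6/7b
4) 538.519ms=12/7b +134.63ms=3/7b
5) 673.149ms=15/7b +269.26ms=6/7b
6) 942.408ms=3b +314.136ms=1b
7) 1256.545ms=4b +314.136ms=1b
8) 1570.681ms=5b +314.136ms=1b
Σ=6b of 6 (191bpm 3/8) — PASS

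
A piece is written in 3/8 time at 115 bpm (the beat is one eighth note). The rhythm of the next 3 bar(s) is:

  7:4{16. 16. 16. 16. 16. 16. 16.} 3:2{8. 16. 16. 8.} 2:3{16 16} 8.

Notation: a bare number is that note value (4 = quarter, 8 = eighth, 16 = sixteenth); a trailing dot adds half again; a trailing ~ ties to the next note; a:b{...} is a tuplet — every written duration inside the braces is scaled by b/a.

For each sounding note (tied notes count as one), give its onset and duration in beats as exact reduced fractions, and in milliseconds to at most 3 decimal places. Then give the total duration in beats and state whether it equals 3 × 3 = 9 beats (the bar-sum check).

1) 0.0ms=0b +223.602ms=3/7b
2) 223.602ms=3/7b +223.602ms=3/7b
3) 447.205ms=6/7b +223.602ms=3/7b
4) 670.807ms=9/7b +223.602ms=3/7b
5) 894.41ms=12/7b +223.602ms=3/7b
6) 1118.012ms=15/7b +223.602ms=3/7b
7) 1341.615ms=18/7b +223.602ms=3/7b
8) 1565.217ms=3b +521.739ms=1b
9) 2086.957ms=4b +260.87ms=1/2b
10) 2347.826ms=9/2b +260.87ms=1/2b
11) 2608.696ms=5b +521.739ms=1b
12) 3130.435ms=6b +391.304ms=3/4b
13) 3521.739ms=27/4b +391.304ms=3/4b
14) 3913.043ms=15/2b +782.609ms=3/2b
Σ=9b of 9 (115bpm 3/8) — PASS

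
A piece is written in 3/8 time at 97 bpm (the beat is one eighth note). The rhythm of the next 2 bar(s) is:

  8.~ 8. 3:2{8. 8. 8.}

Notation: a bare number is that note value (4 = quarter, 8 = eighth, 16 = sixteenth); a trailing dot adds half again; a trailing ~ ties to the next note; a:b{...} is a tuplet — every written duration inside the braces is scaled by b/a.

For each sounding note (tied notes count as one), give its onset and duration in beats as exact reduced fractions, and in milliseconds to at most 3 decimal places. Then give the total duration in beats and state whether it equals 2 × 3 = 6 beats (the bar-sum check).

1) 0.0ms=0b +1855.67ms=3b
2) 1855.67ms=3b +618.557ms=1b
3) 2474.227ms=4b +618.557ms=1b
4) 3092.784ms=5b +618.557ms=1b
Σ=6b of 6 (97bpm 3/8) — PASS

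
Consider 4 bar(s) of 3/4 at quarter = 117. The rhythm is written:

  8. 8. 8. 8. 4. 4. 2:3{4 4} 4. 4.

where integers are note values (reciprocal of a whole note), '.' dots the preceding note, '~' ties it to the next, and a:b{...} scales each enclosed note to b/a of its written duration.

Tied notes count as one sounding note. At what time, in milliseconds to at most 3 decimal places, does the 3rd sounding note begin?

1. 0.0ms @ 0 + 384.615ms (3/4)
2. 384.615ms @ 3/4 + 384.615ms (3/4)
3. 769.231ms @ 3/2 + 384.615ms (3/4)
4. 1153.846ms @ 9/4 + 384.615ms (3/4)
5. 1538.462ms @ 3 + 769.231ms (3/2)
6. 2307.692ms @ 9/2 + 769.231ms (3/2)
7. 3076.923ms @ 6 + 769.231ms (3/2)
8. 3846.154ms @ 15/2 + 769.231ms (3/2)
9. 4615.385ms @ 9 + 769.231ms (3/2)
10. 5384.615ms @ 21/2 + 769.231ms (3/2)

note 3 onset = 3/2b = 769.231ms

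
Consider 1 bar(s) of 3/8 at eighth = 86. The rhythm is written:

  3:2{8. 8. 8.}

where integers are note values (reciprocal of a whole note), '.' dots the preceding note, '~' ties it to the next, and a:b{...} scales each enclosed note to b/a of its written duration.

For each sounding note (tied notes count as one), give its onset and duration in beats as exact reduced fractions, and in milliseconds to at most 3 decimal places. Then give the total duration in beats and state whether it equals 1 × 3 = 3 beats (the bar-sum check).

1) 0.0ms=0b +697.674ms=1b
2) 697.674ms=1b +697.674ms=1b
3) 1395.349ms=2b +697.674ms=1b
Σ=3b of 3 (86bpm 3/8) — PASS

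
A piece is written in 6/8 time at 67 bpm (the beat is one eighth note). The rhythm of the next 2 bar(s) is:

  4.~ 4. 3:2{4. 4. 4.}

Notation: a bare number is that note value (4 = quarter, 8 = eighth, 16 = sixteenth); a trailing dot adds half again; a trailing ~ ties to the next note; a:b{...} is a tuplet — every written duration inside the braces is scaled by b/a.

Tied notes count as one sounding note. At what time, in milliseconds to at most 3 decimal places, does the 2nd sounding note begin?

note 2 onset = 6b = 5373.134ms

1. 0.0ms @ 0 + 5373.134ms (6)
2. 5373.134ms @ 6 + 1791.045ms (2)
3. 7164.179ms @ 8 + 1791.045ms (2)
4. 8955.224ms @ 10 + 1791.045ms (2)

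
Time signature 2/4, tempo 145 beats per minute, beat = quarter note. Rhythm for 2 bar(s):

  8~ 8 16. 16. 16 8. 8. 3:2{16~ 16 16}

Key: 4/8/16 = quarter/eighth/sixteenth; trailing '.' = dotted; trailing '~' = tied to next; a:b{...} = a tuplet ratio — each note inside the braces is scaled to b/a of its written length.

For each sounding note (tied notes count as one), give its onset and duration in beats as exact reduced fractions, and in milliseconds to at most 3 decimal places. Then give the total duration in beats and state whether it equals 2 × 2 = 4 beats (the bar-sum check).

1) 0.0ms=0b +413.793ms=1b
2) 413.793ms=1b +155.172ms=3/8b
3) 568.966ms=11/8b +155.172ms=3/8b
4) 724.138ms=7/4b +103.448ms=1/4b
5) 827.586ms=2b +310.345ms=3/4b
6) 1137.931ms=11/4b +310.345ms=3/4b
7) 1448.276ms=7/2b +137.931ms=1/3b
8) 1586.207ms=23/6b +68.966ms=1/6b
Σ=4b of 4 (145bpm 2/4) — PASS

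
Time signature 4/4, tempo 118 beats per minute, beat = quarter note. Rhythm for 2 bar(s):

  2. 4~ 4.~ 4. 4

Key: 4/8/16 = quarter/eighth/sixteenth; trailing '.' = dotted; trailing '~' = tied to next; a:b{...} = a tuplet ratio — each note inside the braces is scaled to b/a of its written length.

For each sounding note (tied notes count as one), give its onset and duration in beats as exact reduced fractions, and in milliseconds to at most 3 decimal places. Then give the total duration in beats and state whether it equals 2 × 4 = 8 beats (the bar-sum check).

1) 0.0ms=0b +1525.424ms=3b
2) 1525.424ms=3b +2033.898ms=4b
3) 3559.322ms=7b +508.475ms=1b
Σ=8b of 8 (118bpm 4/4) — PASS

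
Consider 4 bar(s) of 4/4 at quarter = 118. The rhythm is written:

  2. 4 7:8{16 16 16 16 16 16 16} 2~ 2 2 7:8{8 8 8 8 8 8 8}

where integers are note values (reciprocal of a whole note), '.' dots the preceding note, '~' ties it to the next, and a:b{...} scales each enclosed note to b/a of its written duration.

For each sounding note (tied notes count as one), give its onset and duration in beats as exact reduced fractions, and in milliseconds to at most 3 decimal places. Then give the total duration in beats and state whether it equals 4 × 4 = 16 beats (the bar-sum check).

1) 0.0ms=0b +1525.424ms=3b
2) 1525.424ms=3b +508.475ms=1b
3) 2033.898ms=4b +145.278ms=2/7b
4) 2179.177ms=30/7b +145.278ms=2/7b
5) 2324.455ms=32/7b +145.278ms=2/7b
6) 2469.734ms=34/7b +145.278ms=2/7b
7) 2615.012ms=36/7b +145.278ms=2/7b
8) 2760.291ms=38/7b +145.278ms=2/7b
9) 2905.569ms=40/7b +145.278ms=2/7b
10) 3050.847ms=6b +2033.898ms=4b
11) 5084.746ms=10b +1016.949ms=2b
12) 6101.695ms=12b +290.557ms=4/7b
13) 6392.252ms=88/7b +290.557ms=4/7b
14) 6682.809ms=92/7b +290.557ms=4/7b
15) 6973.366ms=96/7b +290.557ms=4/7b
16) 7263.923ms=100/7b +290.557ms=4/7b
17) 7554.479ms=104/7b +290.557ms=4/7b
18) 7845.036ms=108/7b +290.557ms=4/7b
Σ=16b of 16 (118bpm 4/4) — PASS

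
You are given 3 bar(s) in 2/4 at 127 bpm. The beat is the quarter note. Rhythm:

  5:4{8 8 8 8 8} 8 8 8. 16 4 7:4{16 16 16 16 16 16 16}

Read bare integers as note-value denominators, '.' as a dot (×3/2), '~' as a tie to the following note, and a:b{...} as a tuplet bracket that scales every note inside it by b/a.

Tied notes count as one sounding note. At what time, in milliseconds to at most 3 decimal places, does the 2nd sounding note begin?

note 2 onset = 2/5b = 188.976ms

1. 0.0ms @ 0 + 188.976ms (2/5)
2. 188.976ms @ 2/5 + 188.976ms (2/5)
3. 377.953ms @ 4/5 + 188.976ms (2/5)
4. 566.929ms @ 6/5 + 188.976ms (2/5)
5. 755.906ms @ 8/5 + 188.976ms (2/5)
6. 944.882ms @ 2 + 236.22ms (1/2)
7. 1181.102ms @ 5/2 + 236.22ms (1/2)
8. 1417.323ms @ 3 + 354.331ms (3/4)
9. 1771.654ms @ 15/4 + 118.11ms (1/4)
10. 1889.764ms @ 4 + 472.441ms (1)
11. 2362.205ms @ 5 + 67.492ms (1/7)
12. 2429.696ms @ 36/7 + 67.492ms (1/7)
13. 2497.188ms @ 37/7 + 67.492ms (1/7)
14. 2564.679ms @ 38/7 + 67.492ms (1/7)
15. 2632.171ms @ 39/7 + 67.492ms (1/7)
16. 2699.663ms @ 40/7 + 67.492ms (1/7)
17. 2767.154ms @ 41/7 + 67.492ms (1/7)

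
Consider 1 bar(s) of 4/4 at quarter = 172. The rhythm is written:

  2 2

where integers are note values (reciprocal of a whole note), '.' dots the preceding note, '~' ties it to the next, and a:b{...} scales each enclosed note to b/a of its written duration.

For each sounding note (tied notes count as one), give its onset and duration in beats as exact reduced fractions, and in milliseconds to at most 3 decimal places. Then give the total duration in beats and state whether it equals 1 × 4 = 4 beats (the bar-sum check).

1) 0.0ms=0b +697.674ms=2b
2) 697.674ms=2b +697.674ms=2b
Σ=4b of 4 (172bpm 4/4) — PASS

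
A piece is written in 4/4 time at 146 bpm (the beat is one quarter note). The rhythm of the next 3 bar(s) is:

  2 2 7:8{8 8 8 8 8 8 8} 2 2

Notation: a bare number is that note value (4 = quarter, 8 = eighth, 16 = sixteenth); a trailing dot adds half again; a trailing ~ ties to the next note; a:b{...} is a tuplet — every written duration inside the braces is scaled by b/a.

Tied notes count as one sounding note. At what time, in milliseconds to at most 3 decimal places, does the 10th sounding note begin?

1. 0.0ms @ 0 + 821.918ms (2)
2. 821.918ms @ 2 + 821.918ms (2)
3. 1643.836ms @ 4 + 234.834ms (4/7)
4. 1878.669ms @ 32/7 + 234.834ms (4/7)
5. 2113.503ms @ 36/7 + 234.834ms (4/7)
6. 2348.337ms @ 40/7 + 234.834ms (4/7)
7. 2583.17ms @ 44/7 + 234.834ms (4/7)
8. 2818.004ms @ 48/7 + 234.834ms (4/7)
9. 3052.838ms @ 52/7 + 234.834ms (4/7)
10. 3287.671ms @ 8 + 821.918ms (2)
11. 4109.589ms @ 10 + 821.918ms (2)

note 10 onset = 8b = 3287.671ms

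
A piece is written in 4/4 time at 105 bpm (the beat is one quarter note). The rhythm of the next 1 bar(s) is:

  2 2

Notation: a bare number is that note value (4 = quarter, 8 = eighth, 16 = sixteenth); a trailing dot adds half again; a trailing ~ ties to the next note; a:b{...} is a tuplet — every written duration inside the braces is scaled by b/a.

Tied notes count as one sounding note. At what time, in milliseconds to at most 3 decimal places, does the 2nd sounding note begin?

note 2 onset = 2b = 1142.857ms

1. 0.0ms @ 0 + 1142.857ms (2)
2. 1142.857ms @ 2 + 1142.857ms (2)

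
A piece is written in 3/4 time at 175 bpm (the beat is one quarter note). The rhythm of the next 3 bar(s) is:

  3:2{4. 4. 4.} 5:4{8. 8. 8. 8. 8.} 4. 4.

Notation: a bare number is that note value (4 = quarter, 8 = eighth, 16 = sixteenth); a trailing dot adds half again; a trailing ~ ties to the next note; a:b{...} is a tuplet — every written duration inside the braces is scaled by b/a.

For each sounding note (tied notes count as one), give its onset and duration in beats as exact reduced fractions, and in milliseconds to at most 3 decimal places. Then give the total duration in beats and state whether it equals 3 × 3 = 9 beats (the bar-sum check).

1) 0.0ms=0b +342.857ms=1b
2) 342.857ms=1b +342.857ms=1b
3) 685.714ms=2b +342.857ms=1b
4) 1028.571ms=3b +205.714ms=3/5b
5) 1234.286ms=18/5b +205.714ms=3/5b
6) 1440.0ms=21/5b +205.714ms=3/5b
7) 1645.714ms=24/5b +205.714ms=3/5b
8) 1851.429ms=27/5b +205.714ms=3/5b
9) 2057.143ms=6b +514.286ms=3/2b
10) 2571.429ms=15/2b +514.286ms=3/2b
Σ=9b of 9 (175bpm 3/4) — PASS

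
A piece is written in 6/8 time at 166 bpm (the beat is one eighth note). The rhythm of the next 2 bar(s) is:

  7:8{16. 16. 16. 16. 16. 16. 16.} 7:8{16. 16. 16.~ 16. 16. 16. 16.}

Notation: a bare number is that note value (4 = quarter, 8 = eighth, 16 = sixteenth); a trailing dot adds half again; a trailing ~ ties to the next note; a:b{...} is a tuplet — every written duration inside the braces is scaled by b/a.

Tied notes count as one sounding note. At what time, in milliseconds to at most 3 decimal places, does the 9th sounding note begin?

note 9 onset = 48/7b = 2478.485ms

1. 0.0ms @ 0 + 309.811ms (6/7)
2. 309.811ms @ 6/7 + 309.811ms (6/7)
3. 619.621ms @ 12/7 + 309.811ms (6/7)
4. 929.432ms @ 18/7 + 309.811ms (6/7)
5. 1239.243ms @ 24/7 + 309.811ms (6/7)
6. 1549.053ms @ 30/7 + 309.811ms (6/7)
7. 1858.864ms @ 36/7 + 309.811ms (6/7)
8. 2168.675ms @ 6 + 309.811ms (6/7)
9. 2478.485ms @ 48/7 + 309.811ms (6/7)
10. 2788.296ms @ 54/7 + 619.621ms (12/7)
11. 3407.917ms @ 66/7 + 309.811ms (6/7)
12. 3717.728ms @ 72/7 + 309.811ms (6/7)
13. 4027.539ms @ 78/7 + 309.811ms (6/7)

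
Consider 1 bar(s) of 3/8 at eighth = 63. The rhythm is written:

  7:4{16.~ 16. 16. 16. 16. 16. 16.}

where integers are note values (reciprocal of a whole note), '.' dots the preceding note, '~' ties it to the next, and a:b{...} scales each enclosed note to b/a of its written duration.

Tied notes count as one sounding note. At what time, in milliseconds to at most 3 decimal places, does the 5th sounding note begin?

1. 0.0ms @ 0 + 816.327ms (6/7)
2. 816.327ms @ 6/7 + 408.163ms (3/7)
3. 1224.49ms @ 9/7 + 408.163ms (3/7)
4. 1632.653ms @ 12/7 + 408.163ms (3/7)
5. 2040.816ms @ 15/7 + 408.163ms (3/7)
6. 2448.98ms @ 18/7 + 408.163ms (3/7)

note 5 onset = 15/7b = 2040.816ms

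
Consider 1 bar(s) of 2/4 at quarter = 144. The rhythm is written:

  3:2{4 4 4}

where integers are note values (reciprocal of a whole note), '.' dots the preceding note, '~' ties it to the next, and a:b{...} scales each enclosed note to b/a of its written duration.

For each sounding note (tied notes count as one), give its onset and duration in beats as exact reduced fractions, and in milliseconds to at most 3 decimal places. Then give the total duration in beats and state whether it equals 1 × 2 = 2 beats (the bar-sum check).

1) 0.0ms=0b +277.778ms=2/3b
2) 277.778ms=2/3b +277.778ms=2/3b
3) 555.556ms=4/3b +277.778ms=2/3b
Σ=2b of 2 (144bpm 2/4) — PASS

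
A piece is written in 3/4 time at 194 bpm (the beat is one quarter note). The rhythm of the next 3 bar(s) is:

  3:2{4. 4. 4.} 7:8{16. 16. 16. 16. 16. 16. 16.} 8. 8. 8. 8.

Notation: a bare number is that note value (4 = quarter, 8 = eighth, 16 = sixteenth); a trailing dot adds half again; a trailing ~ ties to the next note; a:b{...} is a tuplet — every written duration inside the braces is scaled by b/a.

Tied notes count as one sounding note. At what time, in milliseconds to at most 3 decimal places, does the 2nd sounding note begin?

note 2 onset = 1b = 309.278ms

1. 0.0ms @ 0 + 309.278ms (1)
2. 309.278ms @ 1 + 309.278ms (1)
3. 618.557ms @ 2 + 309.278ms (1)
4. 927.835ms @ 3 + 132.548ms (3/7)
5. 1060.383ms @ 24/7 + 132.548ms (3/7)
6. 1192.931ms @ 27/7 + 132.548ms (3/7)
7. 1325.479ms @ 30/7 + 132.548ms (3/7)
8. 1458.027ms @ 33/7 + 132.548ms (3/7)
9. 1590.574ms @ 36/7 + 132.548ms (3/7)
10. 1723.122ms @ 39/7 + 132.548ms (3/7)
11. 1855.67ms @ 6 + 231.959ms (3/4)
12. 2087.629ms @ 27/4 + 231.959ms (3/4)
13. 2319.588ms @ 15/2 + 231.959ms (3/4)
14. 2551.546ms @ 33/4 + 231.959ms (3/4)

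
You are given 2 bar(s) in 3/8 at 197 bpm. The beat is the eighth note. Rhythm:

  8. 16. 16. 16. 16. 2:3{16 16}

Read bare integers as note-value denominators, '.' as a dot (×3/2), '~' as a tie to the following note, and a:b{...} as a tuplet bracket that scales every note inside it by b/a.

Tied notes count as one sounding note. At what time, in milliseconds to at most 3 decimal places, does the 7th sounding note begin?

note 7 onset = 21/4b = 1598.985ms

1. 0.0ms @ 0 + 456.853ms (3/2)
2. 456.853ms @ 3/2 + 228.426ms (3/4)
3. 685.279ms @ 9/4 + 228.426ms (3/4)
4. 913.706ms @ 3 + 228.426ms (3/4)
5. 1142.132ms @ 15/4 + 228.426ms (3/4)
6. 1370.558ms @ 9/2 + 228.426ms (3/4)
7. 1598.985ms @ 21/4 + 228.426ms (3/4)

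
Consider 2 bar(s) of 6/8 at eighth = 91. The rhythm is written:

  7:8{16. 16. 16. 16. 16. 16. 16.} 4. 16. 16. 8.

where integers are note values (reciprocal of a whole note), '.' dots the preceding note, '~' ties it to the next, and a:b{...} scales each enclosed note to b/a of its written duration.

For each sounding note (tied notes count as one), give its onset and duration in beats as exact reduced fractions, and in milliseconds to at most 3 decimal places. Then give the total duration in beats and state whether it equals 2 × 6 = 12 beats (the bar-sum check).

1) 0.0ms=0b +565.149ms=6/7b
2) 565.149ms=6/7b +565.149ms=6/7b
3) 1130.298ms=12/7b +565.149ms=6/7b
4) 1695.447ms=18/7b +565.149ms=6/7b
5) 2260.597ms=24/7b +565.149ms=6/7b
6) 2825.746ms=30/7b +565.149ms=6/7b
7) 3390.895ms=36/7b +565.149ms=6/7b
8) 3956.044ms=6b +1978.022ms=3b
9) 5934.066ms=9b +494.505ms=3/4b
10) 6428.571ms=39/4b +494.505ms=3/4b
11) 6923.077ms=21/2b +989.011ms=3/2b
Σ=12b of 12 (91bpm 6/8) — PASS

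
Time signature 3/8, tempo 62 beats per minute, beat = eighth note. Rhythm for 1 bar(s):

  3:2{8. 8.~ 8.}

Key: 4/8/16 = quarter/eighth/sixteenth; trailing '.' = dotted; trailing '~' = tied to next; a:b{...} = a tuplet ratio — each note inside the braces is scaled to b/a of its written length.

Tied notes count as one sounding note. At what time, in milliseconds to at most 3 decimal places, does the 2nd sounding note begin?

note 2 onset = 1b = 967.742ms

1. 0.0ms @ 0 + 967.742ms (1)
2. 967.742ms @ 1 + 1935.484ms (2)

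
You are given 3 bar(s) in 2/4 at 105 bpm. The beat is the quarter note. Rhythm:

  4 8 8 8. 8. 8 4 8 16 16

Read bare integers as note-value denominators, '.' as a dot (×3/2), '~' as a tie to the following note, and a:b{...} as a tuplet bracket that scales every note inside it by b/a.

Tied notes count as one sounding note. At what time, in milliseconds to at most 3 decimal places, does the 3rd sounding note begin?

1. 0.0ms @ 0 + 571.429ms (1)
2. 571.429ms @ 1 + 285.714ms (1/2)
3. 857.143ms @ 3/2 + 285.714ms (1/2)
4. 1142.857ms @ 2 + 428.571ms (3/4)
5. 1571.429ms @ 11/4 + 428.571ms (3/4)
6. 2000.0ms @ 7/2 + 285.714ms (1/2)
7. 2285.714ms @ 4 + 571.429ms (1)
8. 2857.143ms @ 5 + 285.714ms (1/2)
9. 3142.857ms @ 11/2 + 142.857ms (1/4)
10. 3285.714ms @ 23/4 + 142.857ms (1/4)

note 3 onset = 3/2b = 857.143ms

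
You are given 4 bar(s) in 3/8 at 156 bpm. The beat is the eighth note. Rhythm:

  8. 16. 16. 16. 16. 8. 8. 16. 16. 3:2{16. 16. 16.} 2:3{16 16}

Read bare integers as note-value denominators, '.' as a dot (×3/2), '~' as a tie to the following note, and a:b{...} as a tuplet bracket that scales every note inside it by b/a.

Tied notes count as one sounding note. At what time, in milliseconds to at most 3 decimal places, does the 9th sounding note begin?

note 9 onset = 33/4b = 3173.077ms

1. 0.0ms @ 0 + 576.923ms (3/2)
2. 576.923ms @ 3/2 + 288.462ms (3/4)
3. 865.385ms @ 9/4 + 288.462ms (3/4)
4. 1153.846ms @ 3 + 288.462ms (3/4)
5. 1442.308ms @ 15/4 + 288.462ms (3/4)
6. 1730.769ms @ 9/2 + 576.923ms (3/2)
7. 2307.692ms @ 6 + 576.923ms (3/2)
8. 2884.615ms @ 15/2 + 288.462ms (3/4)
9. 3173.077ms @ 33/4 + 288.462ms (3/4)
10. 3461.538ms @ 9 + 192.308ms (1/2)
11. 3653.846ms @ 19/2 + 192.308ms (1/2)
12. 3846.154ms @ 10 + 192.308ms (1/2)
13. 4038.462ms @ 21/2 + 288.462ms (3/4)
14. 4326.923ms @ 45/4 + 288.462ms (3/4)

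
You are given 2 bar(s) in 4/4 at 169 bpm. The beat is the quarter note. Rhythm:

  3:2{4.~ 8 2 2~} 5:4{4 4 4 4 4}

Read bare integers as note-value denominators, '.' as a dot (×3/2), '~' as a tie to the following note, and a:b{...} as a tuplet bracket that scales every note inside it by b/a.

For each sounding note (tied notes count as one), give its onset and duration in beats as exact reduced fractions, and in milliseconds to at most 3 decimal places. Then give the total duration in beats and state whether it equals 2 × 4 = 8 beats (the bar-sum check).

1) 0.0ms=0b +473.373ms=4/3b
2) 473.373ms=4/3b +473.373ms=4/3b
3) 946.746ms=8/3b +757.396ms=32/15b
4) 1704.142ms=24/5b +284.024ms=4/5b
5) 1988.166ms=28/5b +284.024ms=4/5b
6) 2272.189ms=32/5b +284.024ms=4/5b
7) 2556.213ms=36/5b +284.024ms=4/5b
Σ=8b of 8 (169bpm 4/4) — PASS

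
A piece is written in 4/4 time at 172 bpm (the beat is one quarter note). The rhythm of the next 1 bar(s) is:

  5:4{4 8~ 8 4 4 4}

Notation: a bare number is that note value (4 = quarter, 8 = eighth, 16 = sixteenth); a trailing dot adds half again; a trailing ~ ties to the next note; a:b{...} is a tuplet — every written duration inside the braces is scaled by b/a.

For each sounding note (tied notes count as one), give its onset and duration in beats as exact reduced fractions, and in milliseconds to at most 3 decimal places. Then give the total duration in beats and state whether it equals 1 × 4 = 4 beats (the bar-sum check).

1) 0.0ms=0b +279.07ms=4/5b
2) 279.07ms=4/5b +279.07ms=4/5b
3) 558.14ms=8/5b +279.07ms=4/5b
4) 837.209ms=12/5b +279.07ms=4/5b
5) 1116.279ms=16/5b +279.07ms=4/5b
Σ=4b of 4 (172bpm 4/4) — PASS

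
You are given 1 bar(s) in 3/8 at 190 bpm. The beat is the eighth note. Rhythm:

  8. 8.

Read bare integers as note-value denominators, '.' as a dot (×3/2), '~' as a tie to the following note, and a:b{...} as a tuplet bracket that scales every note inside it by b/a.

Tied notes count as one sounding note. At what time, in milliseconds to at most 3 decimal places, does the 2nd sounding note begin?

1. 0.0ms @ 0 + 473.684ms (3/2)
2. 473.684ms @ 3/2 + 473.684ms (3/2)

note 2 onset = 3/2b = 473.684ms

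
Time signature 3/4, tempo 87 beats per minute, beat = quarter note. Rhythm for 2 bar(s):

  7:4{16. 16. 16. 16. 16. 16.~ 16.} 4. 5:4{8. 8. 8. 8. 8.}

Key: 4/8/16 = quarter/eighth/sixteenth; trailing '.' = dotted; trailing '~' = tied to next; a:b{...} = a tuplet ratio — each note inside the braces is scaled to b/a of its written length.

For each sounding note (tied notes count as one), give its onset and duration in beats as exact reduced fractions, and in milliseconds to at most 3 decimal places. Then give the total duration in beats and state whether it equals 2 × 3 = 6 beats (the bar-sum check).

1) 0.0ms=0b +147.783ms=3/14b
2) 147.783ms=3/14b +147.783ms=3/14b
3) 295.567ms=3/7b +147.783ms=3/14b
4) 443.35ms=9/14b +147.783ms=3/14b
5) 591.133ms=6/7b +147.783ms=3/14b
6) 738.916ms=15/14b +295.567ms=3/7b
7) 1034.483ms=3/2b +1034.483ms=3/2b
8) 2068.966ms=3b +413.793ms=3/5b
9) 2482.759ms=18/5b +413.793ms=3/5b
10) 2896.552ms=21/5b +413.793ms=3/5b
11) 3310.345ms=24/5b +413.793ms=3/5b
12) 3724.138ms=27/5b +413.793ms=3/5b
Σ=6b of 6 (87bpm 3/4) — PASS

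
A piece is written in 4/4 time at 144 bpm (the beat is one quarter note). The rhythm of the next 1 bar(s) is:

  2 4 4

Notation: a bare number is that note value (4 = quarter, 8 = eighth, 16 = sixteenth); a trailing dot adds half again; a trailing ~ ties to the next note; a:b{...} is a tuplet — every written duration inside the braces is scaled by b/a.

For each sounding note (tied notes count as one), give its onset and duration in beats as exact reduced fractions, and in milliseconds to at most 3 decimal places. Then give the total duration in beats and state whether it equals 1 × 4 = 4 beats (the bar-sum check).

1) 0.0ms=0b +833.333ms=2b
2) 833.333ms=2b +416.667ms=1b
3) 1250.0ms=3b +416.667ms=1b
Σ=4b of 4 (144bpm 4/4) — PASS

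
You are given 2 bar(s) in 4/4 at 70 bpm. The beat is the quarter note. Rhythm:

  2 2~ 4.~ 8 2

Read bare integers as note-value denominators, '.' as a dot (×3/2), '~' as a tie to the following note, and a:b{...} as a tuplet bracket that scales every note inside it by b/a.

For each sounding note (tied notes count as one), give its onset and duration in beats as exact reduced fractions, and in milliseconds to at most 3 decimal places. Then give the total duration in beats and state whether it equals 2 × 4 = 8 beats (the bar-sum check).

1) 0.0ms=0b +1714.286ms=2b
2) 1714.286ms=2b +3428.571ms=4b
3) 5142.857ms=6b +1714.286ms=2b
Σ=8b of 8 (70bpm 4/4) — PASS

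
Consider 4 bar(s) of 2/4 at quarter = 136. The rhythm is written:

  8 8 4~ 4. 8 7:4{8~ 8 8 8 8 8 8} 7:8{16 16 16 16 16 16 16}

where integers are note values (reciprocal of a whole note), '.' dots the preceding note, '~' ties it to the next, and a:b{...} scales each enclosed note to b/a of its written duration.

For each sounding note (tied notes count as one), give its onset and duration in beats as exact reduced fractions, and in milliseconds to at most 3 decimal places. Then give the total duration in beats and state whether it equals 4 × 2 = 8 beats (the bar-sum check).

1) 0.0ms=0b +220.588ms=1/2b
2) 220.588ms=1/2b +220.588ms=1/2b
3) 441.176ms=1b +1102.941ms=5/2b
4) 1544.118ms=7/2b +220.588ms=1/2b
5) 1764.706ms=4b +252.101ms=4/7b
6) 2016.807ms=32/7b +126.05ms=2/7b
7) 2142.857ms=34/7b +126.05ms=2/7b
8) 2268.908ms=36/7b +126.05ms=2/7b
9) 2394.958ms=38/7b +126.05ms=2/7b
10) 2521.008ms=40/7b +126.05ms=2/7b
11) 2647.059ms=6b +126.05ms=2/7b
12) 2773.109ms=44/7b +126.05ms=2/7b
13) 2899.16ms=46/7b +126.05ms=2/7b
14) 3025.21ms=48/7b +126.05ms=2/7b
15) 3151.261ms=50/7b +126.05ms=2/7b
16) 3277.311ms=52/7b +126.05ms=2/7b
17) 3403.361ms=54/7b +126.05ms=2/7b
Σ=8b of 8 (136bpm 2/4) — PASS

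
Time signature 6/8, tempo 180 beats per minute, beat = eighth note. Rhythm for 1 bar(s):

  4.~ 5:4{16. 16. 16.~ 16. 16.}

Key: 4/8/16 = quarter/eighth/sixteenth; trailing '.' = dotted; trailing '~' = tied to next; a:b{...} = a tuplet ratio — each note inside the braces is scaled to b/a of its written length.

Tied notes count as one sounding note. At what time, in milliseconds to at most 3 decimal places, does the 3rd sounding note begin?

1. 0.0ms @ 0 + 1200.0ms (18/5)
2. 1200.0ms @ 18/5 + 200.0ms (3/5)
3. 1400.0ms @ 21/5 + 400.0ms (6/5)
4. 1800.0ms @ 27/5 + 200.0ms (3/5)

note 3 onset = 21/5b = 1400.0ms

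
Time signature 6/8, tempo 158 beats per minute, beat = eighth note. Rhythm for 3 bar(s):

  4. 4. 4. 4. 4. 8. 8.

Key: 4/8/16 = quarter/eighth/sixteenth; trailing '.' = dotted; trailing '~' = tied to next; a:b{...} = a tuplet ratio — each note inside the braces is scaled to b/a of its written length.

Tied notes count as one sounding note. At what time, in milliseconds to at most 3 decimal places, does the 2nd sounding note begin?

note 2 onset = 3b = 1139.241ms

1. 0.0ms @ 0 + 1139.241ms (3)
2. 1139.241ms @ 3 + 1139.241ms (3)
3. 2278.481ms @ 6 + 1139.241ms (3)
4. 3417.722ms @ 9 + 1139.241ms (3)
5. 4556.962ms @ 12 + 1139.241ms (3)
6. 5696.203ms @ 15 + 569.62ms (3/2)
7. 6265.823ms @ 33/2 + 569.62ms (3/2)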